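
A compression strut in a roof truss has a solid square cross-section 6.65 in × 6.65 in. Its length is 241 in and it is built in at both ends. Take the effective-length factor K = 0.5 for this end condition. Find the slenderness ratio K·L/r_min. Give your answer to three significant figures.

I = a⁴/12 = 6.65⁴/12 = 163.0 in⁴
A = 44.22 in²;  r_min = √(I/A) = √(163.0/44.22) = 1.920 in
L_e = K·L = 0.5 × 241 = 120.5 in
λ = L_e / r_min = 120.50 / 1.920 = 62.8

λ ≈ 62.8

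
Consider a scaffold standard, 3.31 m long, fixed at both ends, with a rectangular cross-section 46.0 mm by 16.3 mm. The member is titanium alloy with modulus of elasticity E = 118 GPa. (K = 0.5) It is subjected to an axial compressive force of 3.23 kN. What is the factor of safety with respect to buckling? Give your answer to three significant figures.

n ≈ 2.19

Buckling occurs about the weak axis: I_min = h·b³/12 with b = 16.3 mm (the shorter side).
I_min = 46.0×16.3³/12 = 1.660×10^4 mm⁴
I = 1.660×10^4 mm⁴ = 1.660×10^-8 m⁴
Effective length L_e = K·L = 0.5 × 3.31 = 1.655 m
P_cr = π²EI / L_e² = π² × 118×10⁹ × 1.660×10^-8 / 1.655² = 7.059×10^3 N
Factor of safety n = P_cr / P = 7.0587 / 3.23 = 2.19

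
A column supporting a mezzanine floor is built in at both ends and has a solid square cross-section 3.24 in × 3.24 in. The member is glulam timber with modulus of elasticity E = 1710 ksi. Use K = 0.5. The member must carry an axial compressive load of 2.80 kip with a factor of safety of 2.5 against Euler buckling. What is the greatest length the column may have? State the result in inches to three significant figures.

I = a⁴/12 = 3.24⁴/12 = 9.183 in⁴
Required critical load P_cr = n·P = 2.5 × 2.80 = 7.000 kip = 7.000×10^3 lb
From P_cr = π²EI/(K·L)²:  L = (1/K)·√(π²EI/P_cr) = (1/0.5)·√(π²×1.71×10^6×9.183/7.000×10^3)
L = 298 in

L_max ≈ 298 in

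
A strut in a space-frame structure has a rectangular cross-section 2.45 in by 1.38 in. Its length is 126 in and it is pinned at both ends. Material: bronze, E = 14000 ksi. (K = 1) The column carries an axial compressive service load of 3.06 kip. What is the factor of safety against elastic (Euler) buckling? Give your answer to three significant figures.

n ≈ 1.53

Buckling occurs about the weak axis: I_min = h·b³/12 with b = 1.38 in (the shorter side).
I_min = 2.45×1.38³/12 = 0.5366 in⁴
Effective length L_e = K·L = 1 × 126 = 126.0 in
P_cr = π²EI / L_e² = π² × 14000×10³ × 0.5366 / 126.0² = 4.670×10^3 lb
Factor of safety n = P_cr / P = 4.6699 / 3.06 = 1.53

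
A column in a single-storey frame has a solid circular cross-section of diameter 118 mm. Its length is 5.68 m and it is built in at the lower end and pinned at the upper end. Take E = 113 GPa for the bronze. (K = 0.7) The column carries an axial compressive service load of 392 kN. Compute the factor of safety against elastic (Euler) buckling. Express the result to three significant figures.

n ≈ 1.71

I = πd⁴/64 = π×118⁴/64 = 9.517×10^6 mm⁴
I = 9.517×10^6 mm⁴ = 9.517×10^-6 m⁴
Effective length L_e = K·L = 0.7 × 5.68 = 3.976 m
P_cr = π²EI / L_e² = π² × 113×10⁹ × 9.517×10^-6 / 3.976² = 6.714×10^5 N
Factor of safety n = P_cr / P = 671.40 / 392 = 1.71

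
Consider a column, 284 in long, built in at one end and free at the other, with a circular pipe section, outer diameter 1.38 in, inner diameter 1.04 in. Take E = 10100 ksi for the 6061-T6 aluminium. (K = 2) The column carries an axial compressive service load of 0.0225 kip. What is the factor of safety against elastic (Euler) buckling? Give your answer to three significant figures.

n ≈ 1.66

d_o = 1.38 in, d_i = 1.04 in
I = π(d_o⁴ − d_i⁴)/64 = π(1.38⁴ − 1.040⁴)/64 = 0.1206 in⁴
Effective length L_e = K·L = 2 × 284 = 568.0 in
P_cr = π²EI / L_e² = π² × 10100×10³ × 0.1206 / 568.0² = 37.26 lb
Factor of safety n = P_cr / P = 0.037263 / 0.0225 = 1.66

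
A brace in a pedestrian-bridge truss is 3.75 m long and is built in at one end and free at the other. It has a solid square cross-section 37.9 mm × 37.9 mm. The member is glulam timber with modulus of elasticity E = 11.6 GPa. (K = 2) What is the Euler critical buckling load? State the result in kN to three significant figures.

I = a⁴/12 = 37.9⁴/12 = 1.719×10^5 mm⁴
I = 1.719×10^5 mm⁴ = 1.719×10^-7 m⁴
Effective length L_e = K·L = 2 × 3.75 = 7.500 m
P_cr = π²EI / L_e² = π² × 11.6×10⁹ × 1.719×10^-7 / 7.500² = 350.0 N

P_cr ≈ 0.350 kN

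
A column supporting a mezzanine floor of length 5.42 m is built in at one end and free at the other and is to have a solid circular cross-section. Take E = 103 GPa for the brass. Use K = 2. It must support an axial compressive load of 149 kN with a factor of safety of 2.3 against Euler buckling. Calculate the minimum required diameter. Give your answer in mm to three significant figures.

d ≈ 169 mm

Required P_cr = n·P = 2.3 × 149 = 342.7 kN
L_e = K·L = 2 × 5.42 = 10.84 m
Required I = P_cr·L_e²/(π²E) = 3.427×10^5 × 10.84² / (π² × 1.03×10^11) = 3.961×10^-5 m⁴
I_req = 3.961×10^7 mm⁴
Solid circle: I = πd⁴/64  ⇒  d = (64I/π)^(1/4) = (64×3.961×10^7/π)^(1/4) = 169 mm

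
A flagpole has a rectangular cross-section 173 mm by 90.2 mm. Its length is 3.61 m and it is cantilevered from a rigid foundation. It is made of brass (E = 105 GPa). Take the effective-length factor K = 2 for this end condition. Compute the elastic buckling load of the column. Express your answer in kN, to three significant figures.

Buckling occurs about the weak axis: I_min = h·b³/12 with b = 90.2 mm (the shorter side).
I_min = 173×90.2³/12 = 1.058×10^7 mm⁴
I = 1.058×10^7 mm⁴ = 1.058×10^-5 m⁴
Effective length L_e = K·L = 2 × 3.61 = 7.220 m
P_cr = π²EI / L_e² = π² × 105×10⁹ × 1.058×10^-5 / 7.220² = 2.103×10^5 N

P_cr ≈ 210 kN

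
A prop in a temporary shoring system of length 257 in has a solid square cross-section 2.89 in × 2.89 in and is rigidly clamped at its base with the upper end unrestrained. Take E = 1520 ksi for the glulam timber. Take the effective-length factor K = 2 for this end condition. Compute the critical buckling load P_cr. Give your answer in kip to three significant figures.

I = a⁴/12 = 2.89⁴/12 = 5.813 in⁴
Effective length L_e = K·L = 2 × 257 = 514.0 in
P_cr = π²EI / L_e² = π² × 1520×10³ × 5.813 / 514.0² = 330.1 lb

P_cr ≈ 0.330 kip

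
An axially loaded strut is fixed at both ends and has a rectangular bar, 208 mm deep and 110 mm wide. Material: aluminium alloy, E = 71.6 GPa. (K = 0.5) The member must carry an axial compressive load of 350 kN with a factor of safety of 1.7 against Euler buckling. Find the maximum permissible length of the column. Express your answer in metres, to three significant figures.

Buckling occurs about the weak axis: I_min = h·b³/12 with b = 110 mm (the shorter side).
I_min = 208×110³/12 = 2.307×10^7 mm⁴
I = 2.307×10^-5 m⁴
Required critical load P_cr = n·P = 1.7 × 350 = 595.0 kN = 5.950×10^5 N
From P_cr = π²EI/(K·L)²:  L = (1/K)·√(π²EI/P_cr) = (1/0.5)·√(π²×7.16×10^10×2.307×10^-5/5.950×10^5)
L = 10.5 m

L_max ≈ 10.5 m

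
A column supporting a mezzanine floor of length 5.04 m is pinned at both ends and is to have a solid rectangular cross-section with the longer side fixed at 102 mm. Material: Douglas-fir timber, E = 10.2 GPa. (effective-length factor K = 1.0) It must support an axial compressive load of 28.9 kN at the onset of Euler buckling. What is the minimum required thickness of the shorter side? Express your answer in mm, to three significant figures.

L_e = K·L = 1 × 5.04 = 5.040 m
Required I = P_cr·L_e²/(π²E) = 2.890×10^4 × 5.040² / (π² × 1.02×10^10) = 7.292×10^-6 m⁴
I_req = 7.292×10^6 mm⁴
Rectangle, weak axis: I_min = h·b³/12 with h = 102 mm fixed  ⇒  b = (12I/h)^(1/3) = 95.0 mm

b ≈ 95.0 mm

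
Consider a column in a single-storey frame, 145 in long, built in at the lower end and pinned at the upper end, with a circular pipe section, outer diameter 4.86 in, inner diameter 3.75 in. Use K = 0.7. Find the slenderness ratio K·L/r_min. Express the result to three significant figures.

λ ≈ 66.1

d_o = 4.86 in, d_i = 3.75 in
I = π(d_o⁴ − d_i⁴)/64 = π(4.86⁴ − 3.750⁴)/64 = 17.68 in⁴
A = 7.506 in²;  r_min = √(I/A) = √(17.68/7.506) = 1.535 in
L_e = K·L = 0.7 × 145 = 101.5 in
λ = L_e / r_min = 101.50 / 1.535 = 66.1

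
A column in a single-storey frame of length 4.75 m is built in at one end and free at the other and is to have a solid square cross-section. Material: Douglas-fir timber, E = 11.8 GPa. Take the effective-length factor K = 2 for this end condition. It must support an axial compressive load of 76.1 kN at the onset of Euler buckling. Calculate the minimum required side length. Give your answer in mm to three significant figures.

a ≈ 163 mm

L_e = K·L = 2 × 4.75 = 9.500 m
Required I = P_cr·L_e²/(π²E) = 7.610×10^4 × 9.500² / (π² × 1.18×10^10) = 5.897×10^-5 m⁴
I_req = 5.897×10^7 mm⁴
Solid square: I = a⁴/12  ⇒  a = (12I)^(1/4) = (12×5.897×10^7)^(1/4) = 163 mm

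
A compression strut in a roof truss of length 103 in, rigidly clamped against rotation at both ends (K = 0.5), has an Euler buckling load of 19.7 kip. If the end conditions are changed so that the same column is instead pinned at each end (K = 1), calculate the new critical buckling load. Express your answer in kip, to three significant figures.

P_cr ≈ 4.92 kip

P_cr ∝ 1/K², so P_cr,new = P_cr,old × (K_old/K_new)² = 19.7 × (0.5/1)²
= 19.7 × 0.2500 = 4.92 kip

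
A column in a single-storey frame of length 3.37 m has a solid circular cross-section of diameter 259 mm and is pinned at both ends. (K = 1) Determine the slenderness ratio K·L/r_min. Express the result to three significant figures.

λ ≈ 52.0

For a solid circle r = d/4 = 259/4 = 64.75 mm
L_e = K·L = 1 × 3.37 m = 3.370 m = 3370.0 mm
λ = L_e / r_min = 3370.0 / 64.75 = 52.0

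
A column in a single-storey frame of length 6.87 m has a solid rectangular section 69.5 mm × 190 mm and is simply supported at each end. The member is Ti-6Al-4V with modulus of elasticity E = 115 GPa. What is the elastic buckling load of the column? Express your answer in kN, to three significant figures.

Buckling occurs about the weak axis: I_min = h·b³/12 with b = 69.5 mm (the shorter side).
I_min = 190×69.5³/12 = 5.315×10^6 mm⁴
I = 5.315×10^6 mm⁴ = 5.315×10^-6 m⁴
Effective length L_e = K·L = 1 × 6.87 = 6.870 m
P_cr = π²EI / L_e² = π² × 115×10⁹ × 5.315×10^-6 / 6.870² = 1.278×10^5 N

P_cr ≈ 128 kN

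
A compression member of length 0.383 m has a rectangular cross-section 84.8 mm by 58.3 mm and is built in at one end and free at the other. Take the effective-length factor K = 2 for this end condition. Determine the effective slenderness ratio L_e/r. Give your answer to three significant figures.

λ ≈ 45.5

For a rectangle r_min = b/√12 = 58.3/√12 = 16.83 mm
L_e = K·L = 2 × 0.383 m = 0.7660 m = 766.00 mm
λ = L_e / r_min = 766.00 / 16.83 = 45.5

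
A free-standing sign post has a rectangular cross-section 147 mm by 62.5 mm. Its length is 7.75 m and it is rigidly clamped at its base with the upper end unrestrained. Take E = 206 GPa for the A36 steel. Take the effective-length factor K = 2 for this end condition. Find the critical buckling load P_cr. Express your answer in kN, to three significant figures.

Buckling occurs about the weak axis: I_min = h·b³/12 with b = 62.5 mm (the shorter side).
I_min = 147×62.5³/12 = 2.991×10^6 mm⁴
I = 2.991×10^6 mm⁴ = 2.991×10^-6 m⁴
Effective length L_e = K·L = 2 × 7.75 = 15.50 m
P_cr = π²EI / L_e² = π² × 206×10⁹ × 2.991×10^-6 / 15.50² = 2.531×10^4 N

P_cr ≈ 25.3 kN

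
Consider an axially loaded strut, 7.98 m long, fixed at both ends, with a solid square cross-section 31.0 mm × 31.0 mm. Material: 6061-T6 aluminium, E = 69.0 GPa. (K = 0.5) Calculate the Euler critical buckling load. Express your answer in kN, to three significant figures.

I = a⁴/12 = 31.0⁴/12 = 7.696×10^4 mm⁴
I = 7.696×10^4 mm⁴ = 7.696×10^-8 m⁴
Effective length L_e = K·L = 0.5 × 7.98 = 3.990 m
P_cr = π²EI / L_e² = π² × 69.0×10⁹ × 7.696×10^-8 / 3.990² = 3.292×10^3 N

P_cr ≈ 3.29 kN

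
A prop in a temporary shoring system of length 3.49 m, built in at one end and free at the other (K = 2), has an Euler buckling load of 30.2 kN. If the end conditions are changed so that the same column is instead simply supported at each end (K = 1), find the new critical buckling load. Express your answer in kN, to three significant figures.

P_cr ≈ 121 kN

P_cr ∝ 1/K², so P_cr,new = P_cr,old × (K_old/K_new)² = 30.2 × (2/1)²
= 30.2 × 4.000 = 121 kN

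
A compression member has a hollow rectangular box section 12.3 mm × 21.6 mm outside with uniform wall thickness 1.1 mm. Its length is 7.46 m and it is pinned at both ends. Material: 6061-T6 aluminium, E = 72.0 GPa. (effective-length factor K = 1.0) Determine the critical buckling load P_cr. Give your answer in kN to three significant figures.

Inner dimensions: h_i = 21.6 − 2×1.1 = 19.40 mm, b_i = 12.3 − 2×1.1 = 10.10 mm
Weak-axis I_min = (h_o·b_o³ − h_i·b_i³)/12 with b_o = 12.3, b_i = 10.10 mm (shorter outer/inner sides).
I_min = (21.6×12.3³ − 19.40×10.10³)/12 = 1.684×10^3 mm⁴
I = 1.684×10^3 mm⁴ = 1.684×10^-9 m⁴
Effective length L_e = K·L = 1 × 7.46 = 7.460 m
P_cr = π²EI / L_e² = π² × 72.0×10⁹ × 1.684×10^-9 / 7.460² = 21.50 N

P_cr ≈ 0.0215 kN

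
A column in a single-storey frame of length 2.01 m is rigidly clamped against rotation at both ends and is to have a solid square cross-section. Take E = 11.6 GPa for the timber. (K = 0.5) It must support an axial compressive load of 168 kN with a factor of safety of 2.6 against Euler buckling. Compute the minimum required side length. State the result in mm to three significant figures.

Required P_cr = n·P = 2.6 × 168 = 436.8 kN
L_e = K·L = 0.5 × 2.01 = 1.005 m
Required I = P_cr·L_e²/(π²E) = 4.368×10^5 × 1.005² / (π² × 1.16×10^10) = 3.854×10^-6 m⁴
I_req = 3.854×10^6 mm⁴
Solid square: I = a⁴/12  ⇒  a = (12I)^(1/4) = (12×3.854×10^6)^(1/4) = 82.5 mm

a ≈ 82.5 mm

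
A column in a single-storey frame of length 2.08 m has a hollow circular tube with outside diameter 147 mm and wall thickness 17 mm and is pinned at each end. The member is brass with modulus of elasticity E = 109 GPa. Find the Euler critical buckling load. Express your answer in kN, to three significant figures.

Inner diameter d_i = 147 − 2×17 = 113.0 mm
I = π(d_o⁴ − d_i⁴)/64 = π(147⁴ − 113.0⁴)/64 = 1.492×10^7 mm⁴
I = 1.492×10^7 mm⁴ = 1.492×10^-5 m⁴
Effective length L_e = K·L = 1 × 2.08 = 2.080 m
P_cr = π²EI / L_e² = π² × 109×10⁹ × 1.492×10^-5 / 2.080² = 3.709×10^6 N

P_cr ≈ 3710 kN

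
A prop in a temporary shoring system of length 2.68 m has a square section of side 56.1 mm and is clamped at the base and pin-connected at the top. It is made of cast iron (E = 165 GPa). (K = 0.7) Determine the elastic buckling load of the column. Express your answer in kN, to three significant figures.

I = a⁴/12 = 56.1⁴/12 = 8.254×10^5 mm⁴
I = 8.254×10^5 mm⁴ = 8.254×10^-7 m⁴
Effective length L_e = K·L = 0.7 × 2.68 = 1.876 m
P_cr = π²EI / L_e² = π² × 165×10⁹ × 8.254×10^-7 / 1.876² = 3.819×10^5 N

P_cr ≈ 382 kN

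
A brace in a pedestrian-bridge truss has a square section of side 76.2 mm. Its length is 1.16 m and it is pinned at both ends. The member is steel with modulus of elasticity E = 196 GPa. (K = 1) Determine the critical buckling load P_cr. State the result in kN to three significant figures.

I = a⁴/12 = 76.2⁴/12 = 2.810×10^6 mm⁴
I = 2.810×10^6 mm⁴ = 2.810×10^-6 m⁴
Effective length L_e = K·L = 1 × 1.16 = 1.160 m
P_cr = π²EI / L_e² = π² × 196×10⁹ × 2.810×10^-6 / 1.160² = 4.039×10^6 N

P_cr ≈ 4040 kN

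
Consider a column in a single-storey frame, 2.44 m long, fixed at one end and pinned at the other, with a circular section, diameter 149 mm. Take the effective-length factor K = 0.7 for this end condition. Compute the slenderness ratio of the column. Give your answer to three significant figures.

For a solid circle r = d/4 = 149/4 = 37.25 mm
L_e = K·L = 0.7 × 2.44 m = 1.708 m = 1708.0 mm
λ = L_e / r_min = 1708.0 / 37.25 = 45.9

λ ≈ 45.9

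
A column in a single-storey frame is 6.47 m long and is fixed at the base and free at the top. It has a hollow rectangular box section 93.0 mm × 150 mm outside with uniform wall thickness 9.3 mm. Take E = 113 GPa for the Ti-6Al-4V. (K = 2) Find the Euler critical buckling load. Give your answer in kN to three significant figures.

Inner dimensions: h_i = 150 − 2×9.3 = 131.4 mm, b_i = 93.0 − 2×9.3 = 74.40 mm
Weak-axis I_min = (h_o·b_o³ − h_i·b_i³)/12 with b_o = 93.0, b_i = 74.40 mm (shorter outer/inner sides).
I_min = (150×93.0³ − 131.4×74.40³)/12 = 5.545×10^6 mm⁴
I = 5.545×10^6 mm⁴ = 5.545×10^-6 m⁴
Effective length L_e = K·L = 2 × 6.47 = 12.94 m
P_cr = π²EI / L_e² = π² × 113×10⁹ × 5.545×10^-6 / 12.94² = 3.693×10^4 N

P_cr ≈ 36.9 kN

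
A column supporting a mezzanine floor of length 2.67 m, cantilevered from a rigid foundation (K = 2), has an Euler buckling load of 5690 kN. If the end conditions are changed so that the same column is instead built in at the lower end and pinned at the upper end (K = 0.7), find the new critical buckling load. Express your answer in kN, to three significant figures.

P_cr ≈ 46400 kN

P_cr ∝ 1/K², so P_cr,new = P_cr,old × (K_old/K_new)² = 5690 × (2/0.7)²
= 5690 × 8.163 = 46400 kN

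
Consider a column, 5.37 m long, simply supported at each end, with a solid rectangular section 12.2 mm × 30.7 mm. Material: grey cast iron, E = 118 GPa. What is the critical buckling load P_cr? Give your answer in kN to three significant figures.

Buckling occurs about the weak axis: I_min = h·b³/12 with b = 12.2 mm (the shorter side).
I_min = 30.7×12.2³/12 = 4.646×10^3 mm⁴
I = 4.646×10^3 mm⁴ = 4.646×10^-9 m⁴
Effective length L_e = K·L = 1 × 5.37 = 5.370 m
P_cr = π²EI / L_e² = π² × 118×10⁹ × 4.646×10^-9 / 5.370² = 187.6 N

P_cr ≈ 0.188 kN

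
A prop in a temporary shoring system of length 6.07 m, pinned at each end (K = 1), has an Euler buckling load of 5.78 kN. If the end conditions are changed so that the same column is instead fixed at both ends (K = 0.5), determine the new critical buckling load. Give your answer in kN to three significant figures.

P_cr ≈ 23.1 kN

P_cr ∝ 1/K², so P_cr,new = P_cr,old × (K_old/K_new)² = 5.78 × (1/0.5)²
= 5.78 × 4.000 = 23.1 kN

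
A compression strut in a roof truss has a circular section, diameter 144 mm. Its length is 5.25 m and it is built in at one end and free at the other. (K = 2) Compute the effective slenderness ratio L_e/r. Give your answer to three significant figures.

I = πd⁴/64 = π×144⁴/64 = 2.111×10^7 mm⁴
A = 1.629×10^4 mm²;  r_min = √(I/A) = √(2.111×10^7/1.629×10^4) = 36.00 mm
L_e = K·L = 2 × 5.25 m = 10.50 m = 10500 mm
λ = L_e / r_min = 10500 / 36.00 = 292

λ ≈ 292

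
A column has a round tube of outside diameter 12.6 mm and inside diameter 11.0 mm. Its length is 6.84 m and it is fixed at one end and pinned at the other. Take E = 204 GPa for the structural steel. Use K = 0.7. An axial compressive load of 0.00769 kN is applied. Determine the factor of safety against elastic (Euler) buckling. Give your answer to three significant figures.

d_o = 12.6 mm, d_i = 11.0 mm
I = π(d_o⁴ − d_i⁴)/64 = π(12.6⁴ − 11.00⁴)/64 = 518.5 mm⁴
I = 518.5 mm⁴ = 5.185×10^-10 m⁴
Effective length L_e = K·L = 0.7 × 6.84 = 4.788 m
P_cr = π²EI / L_e² = π² × 204×10⁹ × 5.185×10^-10 / 4.788² = 45.54 N
Factor of safety n = P_cr / P = 0.045542 / 0.00769 = 5.92

n ≈ 5.92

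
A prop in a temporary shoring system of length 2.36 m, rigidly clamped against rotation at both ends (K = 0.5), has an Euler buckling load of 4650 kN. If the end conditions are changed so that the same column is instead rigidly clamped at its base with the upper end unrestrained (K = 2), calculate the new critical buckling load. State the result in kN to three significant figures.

P_cr ∝ 1/K², so P_cr,new = P_cr,old × (K_old/K_new)² = 4650 × (0.5/2)²
= 4650 × 0.06250 = 291 kN

P_cr ≈ 291 kN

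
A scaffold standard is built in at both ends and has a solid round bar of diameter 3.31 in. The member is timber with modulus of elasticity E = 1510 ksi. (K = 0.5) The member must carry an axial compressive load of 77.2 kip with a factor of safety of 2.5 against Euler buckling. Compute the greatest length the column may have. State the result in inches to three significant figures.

I = πd⁴/64 = π×3.31⁴/64 = 5.892 in⁴
Required critical load P_cr = n·P = 2.5 × 77.2 = 193.0 kip = 1.930×10^5 lb
From P_cr = π²EI/(K·L)²:  L = (1/K)·√(π²EI/P_cr) = (1/0.5)·√(π²×1.51×10^6×5.892/1.930×10^5)
L = 42.7 in

L_max ≈ 42.7 in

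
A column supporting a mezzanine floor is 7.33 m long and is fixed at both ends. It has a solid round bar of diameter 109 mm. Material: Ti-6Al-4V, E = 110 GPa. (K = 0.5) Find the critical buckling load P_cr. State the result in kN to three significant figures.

I = πd⁴/64 = π×109⁴/64 = 6.929×10^6 mm⁴
I = 6.929×10^6 mm⁴ = 6.929×10^-6 m⁴
Effective length L_e = K·L = 0.5 × 7.33 = 3.665 m
P_cr = π²EI / L_e² = π² × 110×10⁹ × 6.929×10^-6 / 3.665² = 5.600×10^5 N

P_cr ≈ 560 kN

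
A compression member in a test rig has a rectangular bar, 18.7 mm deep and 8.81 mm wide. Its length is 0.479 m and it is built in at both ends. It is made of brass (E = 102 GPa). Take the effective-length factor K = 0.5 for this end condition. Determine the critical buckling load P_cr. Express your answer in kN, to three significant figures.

Buckling occurs about the weak axis: I_min = h·b³/12 with b = 8.81 mm (the shorter side).
I_min = 18.7×8.81³/12 = 1.066×10^3 mm⁴
I = 1.066×10^3 mm⁴ = 1.066×10^-9 m⁴
Effective length L_e = K·L = 0.5 × 0.479 = 0.2395 m
P_cr = π²EI / L_e² = π² × 102×10⁹ × 1.066×10^-9 / 0.2395² = 1.870×10^4 N

P_cr ≈ 18.7 kN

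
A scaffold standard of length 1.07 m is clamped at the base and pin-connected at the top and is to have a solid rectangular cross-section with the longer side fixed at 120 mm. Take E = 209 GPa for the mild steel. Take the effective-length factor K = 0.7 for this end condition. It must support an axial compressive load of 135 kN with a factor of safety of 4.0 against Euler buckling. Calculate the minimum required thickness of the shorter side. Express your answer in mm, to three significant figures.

Required P_cr = n·P = 4.0 × 135 = 540.0 kN
L_e = K·L = 0.7 × 1.07 = 0.7490 m
Required I = P_cr·L_e²/(π²E) = 5.400×10^5 × 0.7490² / (π² × 2.09×10^11) = 1.469×10^-7 m⁴
I_req = 1.469×10^5 mm⁴
Rectangle, weak axis: I_min = h·b³/12 with h = 120 mm fixed  ⇒  b = (12I/h)^(1/3) = 24.5 mm

b ≈ 24.5 mm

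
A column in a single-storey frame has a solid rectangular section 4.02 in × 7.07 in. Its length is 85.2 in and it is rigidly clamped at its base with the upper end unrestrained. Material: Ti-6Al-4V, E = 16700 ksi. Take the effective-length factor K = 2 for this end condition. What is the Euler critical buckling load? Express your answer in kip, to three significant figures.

Buckling occurs about the weak axis: I_min = h·b³/12 with b = 4.02 in (the shorter side).
I_min = 7.07×4.02³/12 = 38.28 in⁴
Effective length L_e = K·L = 2 × 85.2 = 170.4 in
P_cr = π²EI / L_e² = π² × 16700×10³ × 38.28 / 170.4² = 2.173×10^5 lb

P_cr ≈ 217 kip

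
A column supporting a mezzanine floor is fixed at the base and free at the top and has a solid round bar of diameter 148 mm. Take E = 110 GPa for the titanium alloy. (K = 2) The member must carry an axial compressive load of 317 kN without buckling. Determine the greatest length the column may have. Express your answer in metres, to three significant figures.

I = πd⁴/64 = π×148⁴/64 = 2.355×10^7 mm⁴
I = 2.355×10^-5 m⁴
At the buckling limit P_cr = P = 3.170×10^5 N
From P_cr = π²EI/(K·L)²:  L = (1/K)·√(π²EI/P_cr) = (1/2)·√(π²×1.10×10^11×2.355×10^-5/3.170×10^5)
L = 4.49 m

L_max ≈ 4.49 m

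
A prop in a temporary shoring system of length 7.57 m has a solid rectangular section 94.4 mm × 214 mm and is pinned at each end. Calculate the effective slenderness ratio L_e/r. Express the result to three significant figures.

λ ≈ 278

For a rectangle r_min = b/√12 = 94.4/√12 = 27.25 mm
L_e = K·L = 1 × 7.57 m = 7.570 m = 7570.0 mm
λ = L_e / r_min = 7570.0 / 27.25 = 278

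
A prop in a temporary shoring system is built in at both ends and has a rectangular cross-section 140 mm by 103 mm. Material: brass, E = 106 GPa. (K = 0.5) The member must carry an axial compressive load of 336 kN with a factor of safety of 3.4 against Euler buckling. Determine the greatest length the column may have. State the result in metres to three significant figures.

Buckling occurs about the weak axis: I_min = h·b³/12 with b = 103 mm (the shorter side).
I_min = 140×103³/12 = 1.275×10^7 mm⁴
I = 1.275×10^-5 m⁴
Required critical load P_cr = n·P = 3.4 × 336 = 1142 kN = 1.142×10^6 N
From P_cr = π²EI/(K·L)²:  L = (1/K)·√(π²EI/P_cr) = (1/0.5)·√(π²×1.06×10^11×1.275×10^-5/1.142×10^6)
L = 6.83 m

L_max ≈ 6.83 m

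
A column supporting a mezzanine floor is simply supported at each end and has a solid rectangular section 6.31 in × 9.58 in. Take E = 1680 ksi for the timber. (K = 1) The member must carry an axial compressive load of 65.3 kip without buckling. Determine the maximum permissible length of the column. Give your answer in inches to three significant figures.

L_max ≈ 226 in

Buckling occurs about the weak axis: I_min = h·b³/12 with b = 6.31 in (the shorter side).
I_min = 9.58×6.31³/12 = 200.6 in⁴
At the buckling limit P_cr = P = 6.530×10^4 lb
From P_cr = π²EI/(K·L)²:  L = (1/K)·√(π²EI/P_cr) = (1/1)·√(π²×1.68×10^6×200.6/6.530×10^4)
L = 226 in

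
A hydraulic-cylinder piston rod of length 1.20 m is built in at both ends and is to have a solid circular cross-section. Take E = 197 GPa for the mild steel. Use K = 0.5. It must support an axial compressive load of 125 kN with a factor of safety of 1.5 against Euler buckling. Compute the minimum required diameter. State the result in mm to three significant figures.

d ≈ 29.0 mm

Required P_cr = n·P = 1.5 × 125 = 187.5 kN
L_e = K·L = 0.5 × 1.20 = 0.6000 m
Required I = P_cr·L_e²/(π²E) = 1.875×10^5 × 0.6000² / (π² × 1.97×10^11) = 3.472×10^-8 m⁴
I_req = 3.472×10^4 mm⁴
Solid circle: I = πd⁴/64  ⇒  d = (64I/π)^(1/4) = (64×3.472×10^4/π)^(1/4) = 29.0 mm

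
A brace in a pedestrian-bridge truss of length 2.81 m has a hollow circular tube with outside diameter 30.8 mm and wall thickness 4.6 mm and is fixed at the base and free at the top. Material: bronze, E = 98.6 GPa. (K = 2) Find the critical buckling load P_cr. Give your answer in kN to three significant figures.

P_cr ≈ 1.03 kN

Inner diameter d_i = 30.8 − 2×4.6 = 21.60 mm
I = π(d_o⁴ − d_i⁴)/64 = π(30.8⁴ − 21.60⁴)/64 = 3.349×10^4 mm⁴
I = 3.349×10^4 mm⁴ = 3.349×10^-8 m⁴
Effective length L_e = K·L = 2 × 2.81 = 5.620 m
P_cr = π²EI / L_e² = π² × 98.6×10⁹ × 3.349×10^-8 / 5.620² = 1.032×10^3 N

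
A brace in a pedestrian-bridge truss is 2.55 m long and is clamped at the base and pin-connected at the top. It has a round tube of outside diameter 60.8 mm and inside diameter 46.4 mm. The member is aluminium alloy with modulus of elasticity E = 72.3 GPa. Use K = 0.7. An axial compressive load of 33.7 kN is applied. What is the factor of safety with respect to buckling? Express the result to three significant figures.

n ≈ 2.95

d_o = 60.8 mm, d_i = 46.4 mm
I = π(d_o⁴ − d_i⁴)/64 = π(60.8⁴ − 46.40⁴)/64 = 4.433×10^5 mm⁴
I = 4.433×10^5 mm⁴ = 4.433×10^-7 m⁴
Effective length L_e = K·L = 0.7 × 2.55 = 1.785 m
P_cr = π²EI / L_e² = π² × 72.3×10⁹ × 4.433×10^-7 / 1.785² = 9.927×10^4 N
Factor of safety n = P_cr / P = 99.269 / 33.7 = 2.95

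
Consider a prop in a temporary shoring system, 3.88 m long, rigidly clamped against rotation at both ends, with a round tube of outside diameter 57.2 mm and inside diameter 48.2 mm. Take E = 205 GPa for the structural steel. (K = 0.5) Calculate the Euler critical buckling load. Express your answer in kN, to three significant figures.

d_o = 57.2 mm, d_i = 48.2 mm
I = π(d_o⁴ − d_i⁴)/64 = π(57.2⁴ − 48.20⁴)/64 = 2.605×10^5 mm⁴
I = 2.605×10^5 mm⁴ = 2.605×10^-7 m⁴
Effective length L_e = K·L = 0.5 × 3.88 = 1.940 m
P_cr = π²EI / L_e² = π² × 205×10⁹ × 2.605×10^-7 / 1.940² = 1.401×10^5 N

P_cr ≈ 140 kN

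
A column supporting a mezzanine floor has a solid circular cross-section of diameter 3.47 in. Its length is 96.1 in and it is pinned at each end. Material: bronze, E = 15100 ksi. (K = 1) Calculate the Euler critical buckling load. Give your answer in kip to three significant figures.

I = πd⁴/64 = π×3.47⁴/64 = 7.117 in⁴
Effective length L_e = K·L = 1 × 96.1 = 96.10 in
P_cr = π²EI / L_e² = π² × 15100×10³ × 7.117 / 96.10² = 1.148×10^5 lb

P_cr ≈ 115 kip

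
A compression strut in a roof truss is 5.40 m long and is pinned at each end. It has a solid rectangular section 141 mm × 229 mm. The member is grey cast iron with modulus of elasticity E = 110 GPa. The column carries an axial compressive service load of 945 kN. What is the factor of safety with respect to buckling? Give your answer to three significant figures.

Buckling occurs about the weak axis: I_min = h·b³/12 with b = 141 mm (the shorter side).
I_min = 229×141³/12 = 5.349×10^7 mm⁴
I = 5.349×10^7 mm⁴ = 5.349×10^-5 m⁴
Effective length L_e = K·L = 1 × 5.40 = 5.400 m
P_cr = π²EI / L_e² = π² × 110×10⁹ × 5.349×10^-5 / 5.400² = 1.992×10^6 N
Factor of safety n = P_cr / P = 1991.7 / 945 = 2.11

n ≈ 2.11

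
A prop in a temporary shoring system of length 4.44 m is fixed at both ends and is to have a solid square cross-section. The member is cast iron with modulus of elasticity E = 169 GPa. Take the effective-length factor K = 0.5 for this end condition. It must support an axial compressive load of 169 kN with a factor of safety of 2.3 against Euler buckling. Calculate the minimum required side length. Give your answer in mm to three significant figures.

Required P_cr = n·P = 2.3 × 169 = 388.7 kN
L_e = K·L = 0.5 × 4.44 = 2.220 m
Required I = P_cr·L_e²/(π²E) = 3.887×10^5 × 2.220² / (π² × 1.69×10^11) = 1.149×10^-6 m⁴
I_req = 1.149×10^6 mm⁴
Solid square: I = a⁴/12  ⇒  a = (12I)^(1/4) = (12×1.149×10^6)^(1/4) = 60.9 mm

a ≈ 60.9 mm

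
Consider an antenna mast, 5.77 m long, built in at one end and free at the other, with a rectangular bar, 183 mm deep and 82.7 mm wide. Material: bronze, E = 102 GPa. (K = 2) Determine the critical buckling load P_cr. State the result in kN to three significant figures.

P_cr ≈ 65.2 kN

Buckling occurs about the weak axis: I_min = h·b³/12 with b = 82.7 mm (the shorter side).
I_min = 183×82.7³/12 = 8.626×10^6 mm⁴
I = 8.626×10^6 mm⁴ = 8.626×10^-6 m⁴
Effective length L_e = K·L = 2 × 5.77 = 11.54 m
P_cr = π²EI / L_e² = π² × 102×10⁹ × 8.626×10^-6 / 11.54² = 6.520×10^4 N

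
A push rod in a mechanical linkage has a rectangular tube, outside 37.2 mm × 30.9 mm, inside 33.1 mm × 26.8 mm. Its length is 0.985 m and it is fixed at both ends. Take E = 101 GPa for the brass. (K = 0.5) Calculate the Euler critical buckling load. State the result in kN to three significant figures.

P_cr ≈ 158 kN

Weak-axis I_min = (h_o·b_o³ − h_i·b_i³)/12 with b_o = 30.9, b_i = 26.80 mm (shorter outer/inner sides).
I_min = (37.2×30.9³ − 33.10×26.80³)/12 = 3.837×10^4 mm⁴
I = 3.837×10^4 mm⁴ = 3.837×10^-8 m⁴
Effective length L_e = K·L = 0.5 × 0.985 = 0.4925 m
P_cr = π²EI / L_e² = π² × 101×10⁹ × 3.837×10^-8 / 0.4925² = 1.577×10^5 N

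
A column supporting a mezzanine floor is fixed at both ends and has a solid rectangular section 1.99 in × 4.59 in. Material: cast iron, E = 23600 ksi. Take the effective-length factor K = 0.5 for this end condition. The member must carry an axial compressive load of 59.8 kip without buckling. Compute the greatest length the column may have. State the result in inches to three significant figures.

Buckling occurs about the weak axis: I_min = h·b³/12 with b = 1.99 in (the shorter side).
I_min = 4.59×1.99³/12 = 3.014 in⁴
At the buckling limit P_cr = P = 5.980×10^4 lb
From P_cr = π²EI/(K·L)²:  L = (1/K)·√(π²EI/P_cr) = (1/0.5)·√(π²×2.36×10^7×3.014/5.980×10^4)
L = 217 in

L_max ≈ 217 in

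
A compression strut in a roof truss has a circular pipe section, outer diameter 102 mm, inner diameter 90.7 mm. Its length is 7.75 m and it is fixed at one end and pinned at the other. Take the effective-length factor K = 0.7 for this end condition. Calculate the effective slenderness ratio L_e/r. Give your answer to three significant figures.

d_o = 102 mm, d_i = 90.7 mm
I = π(d_o⁴ − d_i⁴)/64 = π(102⁴ − 90.70⁴)/64 = 1.991×10^6 mm⁴
A = 1.710×10^3 mm²;  r_min = √(I/A) = √(1.991×10^6/1.710×10^3) = 34.12 mm
L_e = K·L = 0.7 × 7.75 m = 5.425 m = 5425.0 mm
λ = L_e / r_min = 5425.0 / 34.12 = 159

λ ≈ 159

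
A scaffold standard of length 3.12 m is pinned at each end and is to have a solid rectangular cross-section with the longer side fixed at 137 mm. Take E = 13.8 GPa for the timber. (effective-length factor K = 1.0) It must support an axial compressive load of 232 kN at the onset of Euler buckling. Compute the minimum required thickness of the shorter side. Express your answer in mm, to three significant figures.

b ≈ 113 mm

L_e = K·L = 1 × 3.12 = 3.120 m
Required I = P_cr·L_e²/(π²E) = 2.320×10^5 × 3.120² / (π² × 1.38×10^10) = 1.658×10^-5 m⁴
I_req = 1.658×10^7 mm⁴
Rectangle, weak axis: I_min = h·b³/12 with h = 137 mm fixed  ⇒  b = (12I/h)^(1/3) = 113 mm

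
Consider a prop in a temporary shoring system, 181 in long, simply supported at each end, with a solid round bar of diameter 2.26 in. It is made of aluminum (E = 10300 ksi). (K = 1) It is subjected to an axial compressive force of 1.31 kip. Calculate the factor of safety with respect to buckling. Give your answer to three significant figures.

n ≈ 3.03

I = πd⁴/64 = π×2.26⁴/64 = 1.281 in⁴
Effective length L_e = K·L = 1 × 181 = 181.0 in
P_cr = π²EI / L_e² = π² × 10300×10³ × 1.281 / 181.0² = 3.974×10^3 lb
Factor of safety n = P_cr / P = 3.9736 / 1.31 = 3.03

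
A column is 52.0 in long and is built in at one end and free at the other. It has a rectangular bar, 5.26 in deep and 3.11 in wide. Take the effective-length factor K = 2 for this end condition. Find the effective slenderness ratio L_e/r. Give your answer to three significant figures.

Buckling occurs about the weak axis: I_min = h·b³/12 with b = 3.11 in (the shorter side).
I_min = 5.26×3.11³/12 = 13.19 in⁴
A = 16.36 in²;  r_min = √(I/A) = √(13.19/16.36) = 0.8978 in
L_e = K·L = 2 × 52.0 = 104.0 in
λ = L_e / r_min = 104.00 / 0.8978 = 116

λ ≈ 116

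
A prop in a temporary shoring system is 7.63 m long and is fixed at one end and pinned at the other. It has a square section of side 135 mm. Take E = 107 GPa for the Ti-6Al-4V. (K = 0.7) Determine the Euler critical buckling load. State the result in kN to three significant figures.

I = a⁴/12 = 135⁴/12 = 2.768×10^7 mm⁴
I = 2.768×10^7 mm⁴ = 2.768×10^-5 m⁴
Effective length L_e = K·L = 0.7 × 7.63 = 5.341 m
P_cr = π²EI / L_e² = π² × 107×10⁹ × 2.768×10^-5 / 5.341² = 1.025×10^6 N

P_cr ≈ 1020 kN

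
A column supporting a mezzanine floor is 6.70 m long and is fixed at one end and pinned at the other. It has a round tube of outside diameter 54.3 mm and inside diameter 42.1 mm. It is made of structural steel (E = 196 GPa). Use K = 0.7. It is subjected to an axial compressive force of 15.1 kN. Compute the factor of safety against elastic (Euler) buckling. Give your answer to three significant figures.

d_o = 54.3 mm, d_i = 42.1 mm
I = π(d_o⁴ − d_i⁴)/64 = π(54.3⁴ − 42.10⁴)/64 = 2.725×10^5 mm⁴
I = 2.725×10^5 mm⁴ = 2.725×10^-7 m⁴
Effective length L_e = K·L = 0.7 × 6.70 = 4.690 m
P_cr = π²EI / L_e² = π² × 196×10⁹ × 2.725×10^-7 / 4.690² = 2.397×10^4 N
Factor of safety n = P_cr / P = 23.969 / 15.1 = 1.59

n ≈ 1.59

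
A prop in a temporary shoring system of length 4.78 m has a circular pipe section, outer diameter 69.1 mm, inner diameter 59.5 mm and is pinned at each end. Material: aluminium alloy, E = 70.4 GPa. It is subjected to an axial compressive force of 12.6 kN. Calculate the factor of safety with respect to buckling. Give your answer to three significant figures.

d_o = 69.1 mm, d_i = 59.5 mm
I = π(d_o⁴ − d_i⁴)/64 = π(69.1⁴ − 59.50⁴)/64 = 5.039×10^5 mm⁴
I = 5.039×10^5 mm⁴ = 5.039×10^-7 m⁴
Effective length L_e = K·L = 1 × 4.78 = 4.780 m
P_cr = π²EI / L_e² = π² × 70.4×10⁹ × 5.039×10^-7 / 4.780² = 1.532×10^4 N
Factor of safety n = P_cr / P = 15.324 / 12.6 = 1.22

n ≈ 1.22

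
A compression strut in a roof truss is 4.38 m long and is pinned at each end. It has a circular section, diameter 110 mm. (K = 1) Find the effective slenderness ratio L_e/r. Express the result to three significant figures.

λ ≈ 159

I = πd⁴/64 = π×110⁴/64 = 7.187×10^6 mm⁴
A = 9.503×10^3 mm²;  r_min = √(I/A) = √(7.187×10^6/9.503×10^3) = 27.50 mm
L_e = K·L = 1 × 4.38 m = 4.380 m = 4380.0 mm
λ = L_e / r_min = 4380.0 / 27.50 = 159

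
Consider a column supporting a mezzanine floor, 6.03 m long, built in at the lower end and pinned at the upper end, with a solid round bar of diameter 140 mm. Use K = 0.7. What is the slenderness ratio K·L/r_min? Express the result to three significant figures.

λ ≈ 121

I = πd⁴/64 = π×140⁴/64 = 1.886×10^7 mm⁴
A = 1.539×10^4 mm²;  r_min = √(I/A) = √(1.886×10^7/1.539×10^4) = 35.00 mm
L_e = K·L = 0.7 × 6.03 m = 4.221 m = 4221.0 mm
λ = L_e / r_min = 4221.0 / 35.00 = 121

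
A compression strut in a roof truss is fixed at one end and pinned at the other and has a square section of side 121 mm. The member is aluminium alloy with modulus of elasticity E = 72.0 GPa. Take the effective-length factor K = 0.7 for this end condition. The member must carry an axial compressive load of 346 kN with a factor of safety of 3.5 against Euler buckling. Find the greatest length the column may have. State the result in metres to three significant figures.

I = a⁴/12 = 121⁴/12 = 1.786×10^7 mm⁴
I = 1.786×10^-5 m⁴
Required critical load P_cr = n·P = 3.5 × 346 = 1211 kN = 1.211×10^6 N
From P_cr = π²EI/(K·L)²:  L = (1/K)·√(π²EI/P_cr) = (1/0.7)·√(π²×7.20×10^10×1.786×10^-5/1.211×10^6)
L = 4.63 m

L_max ≈ 4.63 m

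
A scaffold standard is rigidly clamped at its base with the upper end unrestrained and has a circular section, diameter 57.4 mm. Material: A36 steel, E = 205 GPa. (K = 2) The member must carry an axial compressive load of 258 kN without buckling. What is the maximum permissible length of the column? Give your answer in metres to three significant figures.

L_max ≈ 1.02 m

I = πd⁴/64 = π×57.4⁴/64 = 5.329×10^5 mm⁴
I = 5.329×10^-7 m⁴
At the buckling limit P_cr = P = 2.580×10^5 N
From P_cr = π²EI/(K·L)²:  L = (1/K)·√(π²EI/P_cr) = (1/2)·√(π²×2.05×10^11×5.329×10^-7/2.580×10^5)
L = 1.02 m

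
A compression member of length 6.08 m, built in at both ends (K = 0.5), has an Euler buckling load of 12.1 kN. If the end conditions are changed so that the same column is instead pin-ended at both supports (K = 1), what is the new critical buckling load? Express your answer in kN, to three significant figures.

P_cr ∝ 1/K², so P_cr,new = P_cr,old × (K_old/K_new)² = 12.1 × (0.5/1)²
= 12.1 × 0.2500 = 3.02 kN

P_cr ≈ 3.02 kN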